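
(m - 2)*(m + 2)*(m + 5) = m^3 + 5*m^2 - 4*m - 20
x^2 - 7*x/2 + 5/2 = (x - 5/2)*(x - 1)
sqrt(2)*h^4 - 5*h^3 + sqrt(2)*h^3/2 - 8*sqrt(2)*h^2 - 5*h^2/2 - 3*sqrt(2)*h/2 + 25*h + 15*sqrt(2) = (h - 2)*(h + 5/2)*(h - 3*sqrt(2))*(sqrt(2)*h + 1)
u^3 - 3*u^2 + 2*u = u*(u - 2)*(u - 1)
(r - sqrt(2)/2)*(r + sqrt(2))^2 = r^3 + 3*sqrt(2)*r^2/2 - sqrt(2)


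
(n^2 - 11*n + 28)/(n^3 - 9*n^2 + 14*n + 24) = (n - 7)/(n^2 - 5*n - 6)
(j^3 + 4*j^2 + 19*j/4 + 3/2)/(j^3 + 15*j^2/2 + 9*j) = (j^2 + 5*j/2 + 1)/(j*(j + 6))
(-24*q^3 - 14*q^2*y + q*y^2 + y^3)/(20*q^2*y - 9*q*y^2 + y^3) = (6*q^2 + 5*q*y + y^2)/(y*(-5*q + y))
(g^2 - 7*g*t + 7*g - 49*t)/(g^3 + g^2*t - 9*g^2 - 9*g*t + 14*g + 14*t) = (g^2 - 7*g*t + 7*g - 49*t)/(g^3 + g^2*t - 9*g^2 - 9*g*t + 14*g + 14*t)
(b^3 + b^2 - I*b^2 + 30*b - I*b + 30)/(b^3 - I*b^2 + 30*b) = (b + 1)/b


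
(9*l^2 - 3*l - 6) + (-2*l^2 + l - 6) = 7*l^2 - 2*l - 12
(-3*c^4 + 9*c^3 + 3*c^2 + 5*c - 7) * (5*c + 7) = -15*c^5 + 24*c^4 + 78*c^3 + 46*c^2 - 49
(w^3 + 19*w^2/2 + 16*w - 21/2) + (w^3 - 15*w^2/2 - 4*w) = 2*w^3 + 2*w^2 + 12*w - 21/2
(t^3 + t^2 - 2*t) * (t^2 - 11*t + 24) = t^5 - 10*t^4 + 11*t^3 + 46*t^2 - 48*t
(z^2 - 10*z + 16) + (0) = z^2 - 10*z + 16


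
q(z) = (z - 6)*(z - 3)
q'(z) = 2*z - 9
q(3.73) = -1.66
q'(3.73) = -1.54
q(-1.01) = 28.11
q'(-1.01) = -11.02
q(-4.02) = 70.34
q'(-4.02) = -17.04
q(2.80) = 0.64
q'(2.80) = -3.40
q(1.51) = 6.69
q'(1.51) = -5.98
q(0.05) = 17.55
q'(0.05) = -8.90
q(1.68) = 5.70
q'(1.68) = -5.64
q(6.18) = 0.57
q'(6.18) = 3.36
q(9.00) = 18.00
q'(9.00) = 9.00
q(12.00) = 54.00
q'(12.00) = 15.00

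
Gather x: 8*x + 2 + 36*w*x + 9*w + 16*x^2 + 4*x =9*w + 16*x^2 + x*(36*w + 12) + 2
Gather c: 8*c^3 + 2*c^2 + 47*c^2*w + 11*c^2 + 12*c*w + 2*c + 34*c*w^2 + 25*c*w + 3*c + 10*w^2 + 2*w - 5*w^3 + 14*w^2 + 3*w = 8*c^3 + c^2*(47*w + 13) + c*(34*w^2 + 37*w + 5) - 5*w^3 + 24*w^2 + 5*w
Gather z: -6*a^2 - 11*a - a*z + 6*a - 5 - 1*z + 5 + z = -6*a^2 - a*z - 5*a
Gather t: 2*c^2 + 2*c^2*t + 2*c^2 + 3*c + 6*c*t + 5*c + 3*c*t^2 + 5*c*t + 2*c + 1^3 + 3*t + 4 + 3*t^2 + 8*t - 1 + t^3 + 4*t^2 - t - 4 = 4*c^2 + 10*c + t^3 + t^2*(3*c + 7) + t*(2*c^2 + 11*c + 10)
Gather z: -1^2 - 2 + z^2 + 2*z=z^2 + 2*z - 3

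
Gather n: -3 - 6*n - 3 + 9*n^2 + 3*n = 9*n^2 - 3*n - 6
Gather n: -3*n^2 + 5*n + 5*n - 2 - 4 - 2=-3*n^2 + 10*n - 8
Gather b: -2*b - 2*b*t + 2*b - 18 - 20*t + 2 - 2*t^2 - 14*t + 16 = -2*b*t - 2*t^2 - 34*t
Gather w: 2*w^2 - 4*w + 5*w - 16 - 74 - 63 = 2*w^2 + w - 153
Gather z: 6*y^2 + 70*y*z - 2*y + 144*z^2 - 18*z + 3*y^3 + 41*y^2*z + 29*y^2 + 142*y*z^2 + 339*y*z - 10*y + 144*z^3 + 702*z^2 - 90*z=3*y^3 + 35*y^2 - 12*y + 144*z^3 + z^2*(142*y + 846) + z*(41*y^2 + 409*y - 108)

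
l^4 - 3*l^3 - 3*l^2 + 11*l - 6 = (l - 3)*(l - 1)^2*(l + 2)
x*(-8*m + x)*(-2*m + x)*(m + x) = 16*m^3*x + 6*m^2*x^2 - 9*m*x^3 + x^4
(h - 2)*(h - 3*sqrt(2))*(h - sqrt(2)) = h^3 - 4*sqrt(2)*h^2 - 2*h^2 + 6*h + 8*sqrt(2)*h - 12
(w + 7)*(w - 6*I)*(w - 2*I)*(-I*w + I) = -I*w^4 - 8*w^3 - 6*I*w^3 - 48*w^2 + 19*I*w^2 + 56*w + 72*I*w - 84*I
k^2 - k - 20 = (k - 5)*(k + 4)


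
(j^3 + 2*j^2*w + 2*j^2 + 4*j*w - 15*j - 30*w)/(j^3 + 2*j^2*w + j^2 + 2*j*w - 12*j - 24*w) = (j + 5)/(j + 4)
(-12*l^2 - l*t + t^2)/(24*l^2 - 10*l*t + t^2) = (3*l + t)/(-6*l + t)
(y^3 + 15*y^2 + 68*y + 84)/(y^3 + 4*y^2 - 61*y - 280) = (y^2 + 8*y + 12)/(y^2 - 3*y - 40)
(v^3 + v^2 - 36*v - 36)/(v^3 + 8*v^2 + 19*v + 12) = (v^2 - 36)/(v^2 + 7*v + 12)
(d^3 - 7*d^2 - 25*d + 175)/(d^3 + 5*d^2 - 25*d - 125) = (d - 7)/(d + 5)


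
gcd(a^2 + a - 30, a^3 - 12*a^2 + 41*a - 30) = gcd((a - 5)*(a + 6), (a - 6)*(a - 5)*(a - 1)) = a - 5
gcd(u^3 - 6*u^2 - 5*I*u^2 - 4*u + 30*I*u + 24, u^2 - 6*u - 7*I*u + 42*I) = u - 6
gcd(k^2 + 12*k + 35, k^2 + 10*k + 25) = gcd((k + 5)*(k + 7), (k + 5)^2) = k + 5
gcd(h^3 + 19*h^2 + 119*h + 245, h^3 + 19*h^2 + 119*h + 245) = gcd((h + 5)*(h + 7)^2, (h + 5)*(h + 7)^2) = h^3 + 19*h^2 + 119*h + 245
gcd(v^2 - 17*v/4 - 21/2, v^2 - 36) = v - 6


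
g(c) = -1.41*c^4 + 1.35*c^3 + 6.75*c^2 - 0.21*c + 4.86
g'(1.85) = 2.92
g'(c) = -5.64*c^3 + 4.05*c^2 + 13.5*c - 0.21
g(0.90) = 10.20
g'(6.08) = -1036.04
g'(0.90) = 11.11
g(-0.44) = 6.09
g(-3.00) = -84.42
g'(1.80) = 4.32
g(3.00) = -12.78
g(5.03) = -556.20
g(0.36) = 5.70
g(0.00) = 4.86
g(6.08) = -1370.26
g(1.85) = 19.61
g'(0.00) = -0.21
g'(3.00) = -75.54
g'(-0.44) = -4.89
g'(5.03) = -547.60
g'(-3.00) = 148.02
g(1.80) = 19.42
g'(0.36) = 4.91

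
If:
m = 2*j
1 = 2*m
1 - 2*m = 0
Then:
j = 1/4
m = 1/2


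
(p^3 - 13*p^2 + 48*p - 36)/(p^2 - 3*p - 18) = (p^2 - 7*p + 6)/(p + 3)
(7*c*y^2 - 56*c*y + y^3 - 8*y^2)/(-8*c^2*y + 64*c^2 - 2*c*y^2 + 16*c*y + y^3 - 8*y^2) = y*(7*c + y)/(-8*c^2 - 2*c*y + y^2)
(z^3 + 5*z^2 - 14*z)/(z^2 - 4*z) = (z^2 + 5*z - 14)/(z - 4)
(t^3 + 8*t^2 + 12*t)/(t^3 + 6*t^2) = (t + 2)/t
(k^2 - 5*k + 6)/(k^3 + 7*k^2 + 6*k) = (k^2 - 5*k + 6)/(k*(k^2 + 7*k + 6))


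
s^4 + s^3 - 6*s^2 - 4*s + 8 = (s - 2)*(s - 1)*(s + 2)^2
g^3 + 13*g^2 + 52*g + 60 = (g + 2)*(g + 5)*(g + 6)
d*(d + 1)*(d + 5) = d^3 + 6*d^2 + 5*d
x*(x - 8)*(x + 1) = x^3 - 7*x^2 - 8*x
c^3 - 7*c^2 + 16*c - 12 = (c - 3)*(c - 2)^2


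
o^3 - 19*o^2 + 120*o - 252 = (o - 7)*(o - 6)^2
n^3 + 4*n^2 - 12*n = n*(n - 2)*(n + 6)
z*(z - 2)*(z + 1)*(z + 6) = z^4 + 5*z^3 - 8*z^2 - 12*z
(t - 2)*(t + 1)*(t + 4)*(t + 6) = t^4 + 9*t^3 + 12*t^2 - 44*t - 48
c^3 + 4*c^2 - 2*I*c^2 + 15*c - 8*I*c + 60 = (c + 4)*(c - 5*I)*(c + 3*I)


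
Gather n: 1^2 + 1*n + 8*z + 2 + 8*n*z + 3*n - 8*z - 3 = n*(8*z + 4)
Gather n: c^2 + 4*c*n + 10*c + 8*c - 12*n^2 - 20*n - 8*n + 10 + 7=c^2 + 18*c - 12*n^2 + n*(4*c - 28) + 17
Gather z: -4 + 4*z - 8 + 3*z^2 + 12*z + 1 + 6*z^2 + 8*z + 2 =9*z^2 + 24*z - 9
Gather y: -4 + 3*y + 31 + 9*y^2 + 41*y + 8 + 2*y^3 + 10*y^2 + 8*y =2*y^3 + 19*y^2 + 52*y + 35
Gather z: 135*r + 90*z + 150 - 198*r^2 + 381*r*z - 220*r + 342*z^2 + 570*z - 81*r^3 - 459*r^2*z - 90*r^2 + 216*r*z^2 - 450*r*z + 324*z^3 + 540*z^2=-81*r^3 - 288*r^2 - 85*r + 324*z^3 + z^2*(216*r + 882) + z*(-459*r^2 - 69*r + 660) + 150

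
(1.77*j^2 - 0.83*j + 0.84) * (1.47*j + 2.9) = 2.6019*j^3 + 3.9129*j^2 - 1.1722*j + 2.436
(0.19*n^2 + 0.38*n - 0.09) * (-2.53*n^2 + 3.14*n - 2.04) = -0.4807*n^4 - 0.3648*n^3 + 1.0333*n^2 - 1.0578*n + 0.1836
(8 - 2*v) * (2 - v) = 2*v^2 - 12*v + 16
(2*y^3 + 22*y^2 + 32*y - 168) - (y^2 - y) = 2*y^3 + 21*y^2 + 33*y - 168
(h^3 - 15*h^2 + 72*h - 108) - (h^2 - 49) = h^3 - 16*h^2 + 72*h - 59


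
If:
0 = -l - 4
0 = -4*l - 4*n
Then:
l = -4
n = 4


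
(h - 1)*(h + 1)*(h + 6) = h^3 + 6*h^2 - h - 6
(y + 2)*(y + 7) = y^2 + 9*y + 14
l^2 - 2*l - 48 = (l - 8)*(l + 6)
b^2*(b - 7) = b^3 - 7*b^2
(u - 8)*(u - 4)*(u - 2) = u^3 - 14*u^2 + 56*u - 64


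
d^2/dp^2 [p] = 0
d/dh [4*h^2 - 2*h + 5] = 8*h - 2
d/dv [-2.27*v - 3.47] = -2.27000000000000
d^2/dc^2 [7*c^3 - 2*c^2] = 42*c - 4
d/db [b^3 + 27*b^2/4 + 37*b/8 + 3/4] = 3*b^2 + 27*b/2 + 37/8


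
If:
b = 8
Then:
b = 8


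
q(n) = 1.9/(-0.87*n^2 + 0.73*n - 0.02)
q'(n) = 1.9*(1.74*n - 0.73)/(-0.87*n^2 + 0.73*n - 0.02)^2 = (3.306*n - 1.387)/(0.87*n^2 - 0.73*n + 0.02)^2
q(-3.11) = -0.18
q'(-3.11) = -0.10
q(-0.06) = -28.39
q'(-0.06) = -353.88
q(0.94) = -18.53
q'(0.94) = 163.67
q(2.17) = -0.75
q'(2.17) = 0.90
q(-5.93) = -0.05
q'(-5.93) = -0.02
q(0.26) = 17.12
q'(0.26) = -42.82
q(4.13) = -0.16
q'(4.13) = 0.09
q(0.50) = 14.90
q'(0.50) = 16.36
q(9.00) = -0.03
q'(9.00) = 0.01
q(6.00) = -0.07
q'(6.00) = 0.03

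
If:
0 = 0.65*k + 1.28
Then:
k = -1.97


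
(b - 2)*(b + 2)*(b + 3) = b^3 + 3*b^2 - 4*b - 12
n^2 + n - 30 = (n - 5)*(n + 6)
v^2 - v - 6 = (v - 3)*(v + 2)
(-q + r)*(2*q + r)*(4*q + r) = -8*q^3 + 2*q^2*r + 5*q*r^2 + r^3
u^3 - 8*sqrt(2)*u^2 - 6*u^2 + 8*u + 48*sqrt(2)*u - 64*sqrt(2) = (u - 4)*(u - 2)*(u - 8*sqrt(2))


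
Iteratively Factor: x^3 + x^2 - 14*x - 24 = (x + 3)*(x^2 - 2*x - 8) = (x - 4)*(x + 3)*(x + 2)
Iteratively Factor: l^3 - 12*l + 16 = (l + 4)*(l^2 - 4*l + 4) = (l - 2)*(l + 4)*(l - 2)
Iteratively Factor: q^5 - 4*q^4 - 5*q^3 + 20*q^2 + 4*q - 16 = (q - 2)*(q^4 - 2*q^3 - 9*q^2 + 2*q + 8) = (q - 2)*(q - 1)*(q^3 - q^2 - 10*q - 8) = (q - 2)*(q - 1)*(q + 2)*(q^2 - 3*q - 4) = (q - 2)*(q - 1)*(q + 1)*(q + 2)*(q - 4)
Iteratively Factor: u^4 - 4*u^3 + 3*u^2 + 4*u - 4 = (u - 2)*(u^3 - 2*u^2 - u + 2) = (u - 2)^2*(u^2 - 1) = (u - 2)^2*(u + 1)*(u - 1)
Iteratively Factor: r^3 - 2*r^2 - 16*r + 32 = (r + 4)*(r^2 - 6*r + 8) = (r - 4)*(r + 4)*(r - 2)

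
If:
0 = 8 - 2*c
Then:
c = 4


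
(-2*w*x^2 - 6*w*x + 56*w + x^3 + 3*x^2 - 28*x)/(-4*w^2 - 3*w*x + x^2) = (2*w*x^2 + 6*w*x - 56*w - x^3 - 3*x^2 + 28*x)/(4*w^2 + 3*w*x - x^2)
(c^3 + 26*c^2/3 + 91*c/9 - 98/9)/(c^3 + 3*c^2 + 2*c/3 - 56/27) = 3*(c + 7)/(3*c + 4)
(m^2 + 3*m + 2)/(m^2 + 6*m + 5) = (m + 2)/(m + 5)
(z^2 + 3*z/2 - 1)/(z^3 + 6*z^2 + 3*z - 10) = (z - 1/2)/(z^2 + 4*z - 5)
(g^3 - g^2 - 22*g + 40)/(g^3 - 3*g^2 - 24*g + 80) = (g - 2)/(g - 4)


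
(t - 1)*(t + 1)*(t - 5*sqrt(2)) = t^3 - 5*sqrt(2)*t^2 - t + 5*sqrt(2)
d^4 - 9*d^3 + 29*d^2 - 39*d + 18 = (d - 3)^2*(d - 2)*(d - 1)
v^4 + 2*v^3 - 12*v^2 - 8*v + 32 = (v - 2)^2*(v + 2)*(v + 4)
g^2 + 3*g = g*(g + 3)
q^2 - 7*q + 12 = (q - 4)*(q - 3)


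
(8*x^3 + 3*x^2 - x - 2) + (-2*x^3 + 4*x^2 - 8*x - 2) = 6*x^3 + 7*x^2 - 9*x - 4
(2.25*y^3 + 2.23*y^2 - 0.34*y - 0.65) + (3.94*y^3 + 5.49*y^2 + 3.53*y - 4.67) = 6.19*y^3 + 7.72*y^2 + 3.19*y - 5.32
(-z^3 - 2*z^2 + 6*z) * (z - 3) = -z^4 + z^3 + 12*z^2 - 18*z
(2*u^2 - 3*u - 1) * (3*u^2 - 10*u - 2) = 6*u^4 - 29*u^3 + 23*u^2 + 16*u + 2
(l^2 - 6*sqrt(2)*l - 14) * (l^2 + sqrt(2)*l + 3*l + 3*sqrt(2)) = l^4 - 5*sqrt(2)*l^3 + 3*l^3 - 26*l^2 - 15*sqrt(2)*l^2 - 78*l - 14*sqrt(2)*l - 42*sqrt(2)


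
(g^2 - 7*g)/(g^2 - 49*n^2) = g*(g - 7)/(g^2 - 49*n^2)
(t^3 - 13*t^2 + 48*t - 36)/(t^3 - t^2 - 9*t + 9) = (t^2 - 12*t + 36)/(t^2 - 9)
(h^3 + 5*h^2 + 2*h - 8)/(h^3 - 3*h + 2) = (h + 4)/(h - 1)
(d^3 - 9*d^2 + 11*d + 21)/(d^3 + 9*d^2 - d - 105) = (d^2 - 6*d - 7)/(d^2 + 12*d + 35)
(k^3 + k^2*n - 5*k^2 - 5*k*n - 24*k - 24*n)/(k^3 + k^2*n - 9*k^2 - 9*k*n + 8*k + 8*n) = (k + 3)/(k - 1)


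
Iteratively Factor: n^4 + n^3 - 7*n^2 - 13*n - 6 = (n + 2)*(n^3 - n^2 - 5*n - 3) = (n + 1)*(n + 2)*(n^2 - 2*n - 3) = (n + 1)^2*(n + 2)*(n - 3)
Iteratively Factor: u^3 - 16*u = (u - 4)*(u^2 + 4*u) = (u - 4)*(u + 4)*(u)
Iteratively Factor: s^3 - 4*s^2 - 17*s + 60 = (s - 3)*(s^2 - s - 20) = (s - 5)*(s - 3)*(s + 4)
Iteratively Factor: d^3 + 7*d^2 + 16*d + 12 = (d + 2)*(d^2 + 5*d + 6) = (d + 2)^2*(d + 3)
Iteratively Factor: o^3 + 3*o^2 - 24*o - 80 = (o - 5)*(o^2 + 8*o + 16) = (o - 5)*(o + 4)*(o + 4)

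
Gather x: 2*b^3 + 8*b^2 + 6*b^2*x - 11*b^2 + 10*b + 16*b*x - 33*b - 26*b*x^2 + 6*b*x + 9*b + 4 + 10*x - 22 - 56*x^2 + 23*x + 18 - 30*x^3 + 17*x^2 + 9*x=2*b^3 - 3*b^2 - 14*b - 30*x^3 + x^2*(-26*b - 39) + x*(6*b^2 + 22*b + 42)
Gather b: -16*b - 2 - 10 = -16*b - 12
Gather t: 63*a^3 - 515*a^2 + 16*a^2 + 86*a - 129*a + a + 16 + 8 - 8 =63*a^3 - 499*a^2 - 42*a + 16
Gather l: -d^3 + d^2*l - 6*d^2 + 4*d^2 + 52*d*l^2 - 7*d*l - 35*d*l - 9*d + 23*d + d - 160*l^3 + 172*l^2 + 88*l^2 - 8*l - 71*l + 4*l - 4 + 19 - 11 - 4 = -d^3 - 2*d^2 + 15*d - 160*l^3 + l^2*(52*d + 260) + l*(d^2 - 42*d - 75)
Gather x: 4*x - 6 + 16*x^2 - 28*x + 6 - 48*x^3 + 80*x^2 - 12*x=-48*x^3 + 96*x^2 - 36*x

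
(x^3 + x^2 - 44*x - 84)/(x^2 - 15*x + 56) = (x^2 + 8*x + 12)/(x - 8)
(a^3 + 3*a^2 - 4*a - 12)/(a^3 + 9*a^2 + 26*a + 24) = (a - 2)/(a + 4)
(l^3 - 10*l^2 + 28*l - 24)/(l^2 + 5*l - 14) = (l^2 - 8*l + 12)/(l + 7)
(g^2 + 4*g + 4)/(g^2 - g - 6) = (g + 2)/(g - 3)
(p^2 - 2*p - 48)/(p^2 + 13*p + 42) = (p - 8)/(p + 7)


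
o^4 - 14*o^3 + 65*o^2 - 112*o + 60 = (o - 6)*(o - 5)*(o - 2)*(o - 1)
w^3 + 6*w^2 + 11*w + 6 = (w + 1)*(w + 2)*(w + 3)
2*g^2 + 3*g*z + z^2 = (g + z)*(2*g + z)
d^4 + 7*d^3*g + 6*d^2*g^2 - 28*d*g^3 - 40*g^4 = (d - 2*g)*(d + 2*g)^2*(d + 5*g)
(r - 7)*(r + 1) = r^2 - 6*r - 7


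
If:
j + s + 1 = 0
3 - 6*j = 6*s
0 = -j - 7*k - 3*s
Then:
No Solution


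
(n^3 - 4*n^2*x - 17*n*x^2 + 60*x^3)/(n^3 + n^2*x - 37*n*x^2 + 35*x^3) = (-n^2 - n*x + 12*x^2)/(-n^2 - 6*n*x + 7*x^2)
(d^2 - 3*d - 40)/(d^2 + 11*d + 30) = (d - 8)/(d + 6)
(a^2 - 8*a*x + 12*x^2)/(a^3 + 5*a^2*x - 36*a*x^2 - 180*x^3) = (a - 2*x)/(a^2 + 11*a*x + 30*x^2)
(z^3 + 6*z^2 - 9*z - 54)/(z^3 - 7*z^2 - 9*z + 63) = (z + 6)/(z - 7)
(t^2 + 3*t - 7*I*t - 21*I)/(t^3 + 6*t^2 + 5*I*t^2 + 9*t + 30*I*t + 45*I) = (t - 7*I)/(t^2 + t*(3 + 5*I) + 15*I)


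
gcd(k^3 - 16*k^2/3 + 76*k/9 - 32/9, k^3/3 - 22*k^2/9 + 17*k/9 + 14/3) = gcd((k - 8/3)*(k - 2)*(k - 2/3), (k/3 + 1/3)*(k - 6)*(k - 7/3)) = 1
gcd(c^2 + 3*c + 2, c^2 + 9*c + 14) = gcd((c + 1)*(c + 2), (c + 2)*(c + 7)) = c + 2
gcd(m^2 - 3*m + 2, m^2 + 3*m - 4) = m - 1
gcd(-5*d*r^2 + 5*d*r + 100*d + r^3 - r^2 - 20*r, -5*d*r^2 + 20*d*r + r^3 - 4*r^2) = -5*d + r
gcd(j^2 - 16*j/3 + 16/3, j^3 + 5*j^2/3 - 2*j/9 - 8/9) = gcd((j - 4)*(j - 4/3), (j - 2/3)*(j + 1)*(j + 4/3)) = 1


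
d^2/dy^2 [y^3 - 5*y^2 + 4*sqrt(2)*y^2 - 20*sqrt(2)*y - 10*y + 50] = 6*y - 10 + 8*sqrt(2)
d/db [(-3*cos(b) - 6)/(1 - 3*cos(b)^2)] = 3*(-3*sin(b)^2 + 12*cos(b) + 4)*sin(b)/(3*cos(b)^2 - 1)^2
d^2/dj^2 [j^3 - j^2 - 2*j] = 6*j - 2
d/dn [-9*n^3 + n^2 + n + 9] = -27*n^2 + 2*n + 1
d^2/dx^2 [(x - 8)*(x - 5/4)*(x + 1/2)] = 6*x - 35/2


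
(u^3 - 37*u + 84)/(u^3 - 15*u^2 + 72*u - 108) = (u^2 + 3*u - 28)/(u^2 - 12*u + 36)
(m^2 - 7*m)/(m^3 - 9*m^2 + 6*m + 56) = m/(m^2 - 2*m - 8)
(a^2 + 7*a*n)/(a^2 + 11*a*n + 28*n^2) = a/(a + 4*n)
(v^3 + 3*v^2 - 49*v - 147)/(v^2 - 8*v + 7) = (v^2 + 10*v + 21)/(v - 1)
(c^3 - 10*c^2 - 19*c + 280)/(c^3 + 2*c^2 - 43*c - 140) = (c - 8)/(c + 4)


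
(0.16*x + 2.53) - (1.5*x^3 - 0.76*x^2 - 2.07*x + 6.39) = -1.5*x^3 + 0.76*x^2 + 2.23*x - 3.86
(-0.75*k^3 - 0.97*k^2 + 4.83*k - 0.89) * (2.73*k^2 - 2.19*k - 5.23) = -2.0475*k^5 - 1.0056*k^4 + 19.2327*k^3 - 7.9343*k^2 - 23.3118*k + 4.6547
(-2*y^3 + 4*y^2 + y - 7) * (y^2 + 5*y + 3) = -2*y^5 - 6*y^4 + 15*y^3 + 10*y^2 - 32*y - 21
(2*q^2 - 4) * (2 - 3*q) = -6*q^3 + 4*q^2 + 12*q - 8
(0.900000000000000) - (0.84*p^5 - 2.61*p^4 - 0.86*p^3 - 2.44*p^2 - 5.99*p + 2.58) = -0.84*p^5 + 2.61*p^4 + 0.86*p^3 + 2.44*p^2 + 5.99*p - 1.68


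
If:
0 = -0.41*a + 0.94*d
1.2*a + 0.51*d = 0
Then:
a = 0.00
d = 0.00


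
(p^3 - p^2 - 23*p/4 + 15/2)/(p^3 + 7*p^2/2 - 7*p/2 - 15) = (p - 3/2)/(p + 3)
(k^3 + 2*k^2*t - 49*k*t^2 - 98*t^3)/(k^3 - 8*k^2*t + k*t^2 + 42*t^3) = (-k - 7*t)/(-k + 3*t)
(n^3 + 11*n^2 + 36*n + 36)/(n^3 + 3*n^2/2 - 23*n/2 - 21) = 2*(n + 6)/(2*n - 7)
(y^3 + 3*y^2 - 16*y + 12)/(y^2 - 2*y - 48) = (y^2 - 3*y + 2)/(y - 8)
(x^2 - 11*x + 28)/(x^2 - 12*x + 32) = (x - 7)/(x - 8)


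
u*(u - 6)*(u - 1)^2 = u^4 - 8*u^3 + 13*u^2 - 6*u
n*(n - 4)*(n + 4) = n^3 - 16*n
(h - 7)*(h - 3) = h^2 - 10*h + 21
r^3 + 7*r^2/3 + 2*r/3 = r*(r + 1/3)*(r + 2)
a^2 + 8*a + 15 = (a + 3)*(a + 5)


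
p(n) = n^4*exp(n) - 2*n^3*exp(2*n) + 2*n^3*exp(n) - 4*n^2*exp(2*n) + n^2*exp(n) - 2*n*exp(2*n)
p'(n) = n^4*exp(n) - 4*n^3*exp(2*n) + 6*n^3*exp(n) - 14*n^2*exp(2*n) + 7*n^2*exp(n) - 12*n*exp(2*n) + 2*n*exp(n) - 2*exp(2*n)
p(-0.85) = 0.01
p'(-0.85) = 0.18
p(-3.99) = 2.66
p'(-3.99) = -0.42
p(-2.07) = 0.69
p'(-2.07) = -1.16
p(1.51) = -324.85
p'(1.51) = -1145.63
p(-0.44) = 0.15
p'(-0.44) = 0.38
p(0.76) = -17.70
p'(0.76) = -77.60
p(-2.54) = 1.28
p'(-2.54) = -1.29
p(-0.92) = 0.00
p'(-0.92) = 0.10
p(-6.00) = 2.23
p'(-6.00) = 0.60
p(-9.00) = 0.64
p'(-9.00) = 0.34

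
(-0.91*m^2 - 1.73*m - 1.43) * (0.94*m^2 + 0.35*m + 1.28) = -0.8554*m^4 - 1.9447*m^3 - 3.1145*m^2 - 2.7149*m - 1.8304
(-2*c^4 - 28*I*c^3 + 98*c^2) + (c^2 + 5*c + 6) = -2*c^4 - 28*I*c^3 + 99*c^2 + 5*c + 6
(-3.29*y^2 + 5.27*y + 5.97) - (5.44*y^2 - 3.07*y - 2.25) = -8.73*y^2 + 8.34*y + 8.22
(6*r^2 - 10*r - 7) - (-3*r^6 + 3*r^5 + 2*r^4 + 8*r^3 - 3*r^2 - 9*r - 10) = 3*r^6 - 3*r^5 - 2*r^4 - 8*r^3 + 9*r^2 - r + 3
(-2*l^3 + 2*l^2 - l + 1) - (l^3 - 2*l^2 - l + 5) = -3*l^3 + 4*l^2 - 4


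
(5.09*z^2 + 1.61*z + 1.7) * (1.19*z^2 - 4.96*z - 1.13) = 6.0571*z^4 - 23.3305*z^3 - 11.7143*z^2 - 10.2513*z - 1.921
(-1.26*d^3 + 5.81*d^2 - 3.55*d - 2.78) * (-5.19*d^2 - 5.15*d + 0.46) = 6.5394*d^5 - 23.6649*d^4 - 12.0766*d^3 + 35.3833*d^2 + 12.684*d - 1.2788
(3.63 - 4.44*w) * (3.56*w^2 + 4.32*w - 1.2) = -15.8064*w^3 - 6.258*w^2 + 21.0096*w - 4.356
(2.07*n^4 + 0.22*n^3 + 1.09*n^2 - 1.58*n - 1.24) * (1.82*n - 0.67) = 3.7674*n^5 - 0.9865*n^4 + 1.8364*n^3 - 3.6059*n^2 - 1.1982*n + 0.8308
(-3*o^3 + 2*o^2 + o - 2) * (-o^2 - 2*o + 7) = 3*o^5 + 4*o^4 - 26*o^3 + 14*o^2 + 11*o - 14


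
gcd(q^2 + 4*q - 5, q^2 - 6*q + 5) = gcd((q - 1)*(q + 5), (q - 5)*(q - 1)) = q - 1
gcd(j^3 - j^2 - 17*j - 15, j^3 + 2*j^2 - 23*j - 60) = j^2 - 2*j - 15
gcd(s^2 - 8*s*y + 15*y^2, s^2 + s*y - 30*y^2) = -s + 5*y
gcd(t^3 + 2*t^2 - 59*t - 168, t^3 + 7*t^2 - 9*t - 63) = t^2 + 10*t + 21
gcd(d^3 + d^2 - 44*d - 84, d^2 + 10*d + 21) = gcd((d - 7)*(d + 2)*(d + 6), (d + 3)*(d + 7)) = 1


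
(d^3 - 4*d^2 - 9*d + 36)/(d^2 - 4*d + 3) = (d^2 - d - 12)/(d - 1)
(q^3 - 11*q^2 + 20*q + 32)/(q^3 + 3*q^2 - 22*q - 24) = (q - 8)/(q + 6)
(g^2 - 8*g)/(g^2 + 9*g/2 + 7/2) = 2*g*(g - 8)/(2*g^2 + 9*g + 7)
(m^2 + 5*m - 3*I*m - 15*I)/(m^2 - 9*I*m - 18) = (m + 5)/(m - 6*I)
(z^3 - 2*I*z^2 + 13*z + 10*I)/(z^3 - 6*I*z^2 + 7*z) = (z^2 - 3*I*z + 10)/(z*(z - 7*I))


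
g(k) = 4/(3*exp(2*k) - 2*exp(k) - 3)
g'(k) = 4*(-6*exp(2*k) + 2*exp(k))/(3*exp(2*k) - 2*exp(k) - 3)^2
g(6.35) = 0.00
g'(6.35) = -0.00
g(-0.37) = -1.36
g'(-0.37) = -0.68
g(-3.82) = -1.31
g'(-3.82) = 0.02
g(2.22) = 0.02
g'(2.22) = -0.04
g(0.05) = -2.24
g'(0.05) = -5.67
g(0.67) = 0.88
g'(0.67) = -3.67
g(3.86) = 0.00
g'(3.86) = -0.00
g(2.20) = 0.02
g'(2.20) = -0.04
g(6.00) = 0.00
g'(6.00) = 0.00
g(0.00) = -2.00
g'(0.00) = -4.00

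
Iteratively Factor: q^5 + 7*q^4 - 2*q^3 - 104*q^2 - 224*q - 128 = (q - 4)*(q^4 + 11*q^3 + 42*q^2 + 64*q + 32) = (q - 4)*(q + 1)*(q^3 + 10*q^2 + 32*q + 32) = (q - 4)*(q + 1)*(q + 2)*(q^2 + 8*q + 16) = (q - 4)*(q + 1)*(q + 2)*(q + 4)*(q + 4)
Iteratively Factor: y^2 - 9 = (y - 3)*(y + 3)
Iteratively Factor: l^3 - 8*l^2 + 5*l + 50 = (l - 5)*(l^2 - 3*l - 10) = (l - 5)^2*(l + 2)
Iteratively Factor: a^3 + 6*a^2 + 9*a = (a)*(a^2 + 6*a + 9) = a*(a + 3)*(a + 3)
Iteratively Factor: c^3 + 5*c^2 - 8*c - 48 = (c + 4)*(c^2 + c - 12) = (c - 3)*(c + 4)*(c + 4)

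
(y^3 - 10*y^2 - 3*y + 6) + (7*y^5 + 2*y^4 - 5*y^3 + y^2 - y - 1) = 7*y^5 + 2*y^4 - 4*y^3 - 9*y^2 - 4*y + 5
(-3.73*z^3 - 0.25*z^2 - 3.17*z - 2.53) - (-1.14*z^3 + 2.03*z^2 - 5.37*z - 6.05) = -2.59*z^3 - 2.28*z^2 + 2.2*z + 3.52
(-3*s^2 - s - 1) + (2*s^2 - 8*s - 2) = -s^2 - 9*s - 3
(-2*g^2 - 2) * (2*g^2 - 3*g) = -4*g^4 + 6*g^3 - 4*g^2 + 6*g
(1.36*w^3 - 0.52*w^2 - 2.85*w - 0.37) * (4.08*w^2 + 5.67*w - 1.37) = 5.5488*w^5 + 5.5896*w^4 - 16.4396*w^3 - 16.9567*w^2 + 1.8066*w + 0.5069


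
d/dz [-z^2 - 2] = -2*z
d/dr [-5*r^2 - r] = -10*r - 1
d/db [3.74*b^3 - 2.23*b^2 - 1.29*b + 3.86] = 11.22*b^2 - 4.46*b - 1.29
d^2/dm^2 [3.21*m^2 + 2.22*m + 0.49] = 6.42000000000000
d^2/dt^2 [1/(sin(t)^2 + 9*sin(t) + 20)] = (-4*sin(t)^4 - 27*sin(t)^3 + 5*sin(t)^2 + 234*sin(t) + 122)/(sin(t)^2 + 9*sin(t) + 20)^3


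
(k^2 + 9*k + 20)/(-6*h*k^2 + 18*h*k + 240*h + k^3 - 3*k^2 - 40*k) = (-k - 4)/(6*h*k - 48*h - k^2 + 8*k)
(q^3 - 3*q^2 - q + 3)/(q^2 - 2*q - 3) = q - 1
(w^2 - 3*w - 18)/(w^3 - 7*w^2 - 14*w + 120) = (w + 3)/(w^2 - w - 20)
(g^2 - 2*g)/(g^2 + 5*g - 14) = g/(g + 7)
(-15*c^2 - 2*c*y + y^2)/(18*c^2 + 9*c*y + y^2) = (-5*c + y)/(6*c + y)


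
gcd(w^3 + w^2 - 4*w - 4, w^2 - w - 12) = 1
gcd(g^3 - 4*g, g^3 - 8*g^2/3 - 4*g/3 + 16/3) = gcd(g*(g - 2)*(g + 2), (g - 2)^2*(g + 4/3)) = g - 2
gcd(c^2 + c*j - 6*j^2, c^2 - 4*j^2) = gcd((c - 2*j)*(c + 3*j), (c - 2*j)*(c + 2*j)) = c - 2*j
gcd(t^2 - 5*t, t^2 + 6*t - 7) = 1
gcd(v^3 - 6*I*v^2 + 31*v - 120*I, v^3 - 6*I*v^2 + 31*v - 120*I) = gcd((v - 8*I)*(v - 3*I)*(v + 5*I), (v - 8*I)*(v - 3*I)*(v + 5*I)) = v^3 - 6*I*v^2 + 31*v - 120*I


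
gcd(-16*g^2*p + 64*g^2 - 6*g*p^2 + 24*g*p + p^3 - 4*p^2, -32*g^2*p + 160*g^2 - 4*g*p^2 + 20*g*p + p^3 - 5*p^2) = -8*g + p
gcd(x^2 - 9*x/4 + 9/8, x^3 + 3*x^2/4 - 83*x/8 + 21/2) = x - 3/2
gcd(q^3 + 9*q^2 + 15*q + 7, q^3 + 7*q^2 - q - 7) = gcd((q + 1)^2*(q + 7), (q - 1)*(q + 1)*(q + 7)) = q^2 + 8*q + 7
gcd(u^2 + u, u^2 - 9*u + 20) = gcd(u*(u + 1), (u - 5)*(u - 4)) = 1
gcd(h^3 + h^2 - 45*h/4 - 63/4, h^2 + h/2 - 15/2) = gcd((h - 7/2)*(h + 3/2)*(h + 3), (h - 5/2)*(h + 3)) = h + 3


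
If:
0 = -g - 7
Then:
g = -7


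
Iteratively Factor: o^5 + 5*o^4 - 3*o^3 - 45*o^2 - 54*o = (o - 3)*(o^4 + 8*o^3 + 21*o^2 + 18*o) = (o - 3)*(o + 3)*(o^3 + 5*o^2 + 6*o) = o*(o - 3)*(o + 3)*(o^2 + 5*o + 6) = o*(o - 3)*(o + 3)^2*(o + 2)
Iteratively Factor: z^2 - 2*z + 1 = (z - 1)*(z - 1)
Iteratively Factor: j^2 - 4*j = (j)*(j - 4)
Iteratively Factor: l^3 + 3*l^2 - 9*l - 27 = (l + 3)*(l^2 - 9) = (l + 3)^2*(l - 3)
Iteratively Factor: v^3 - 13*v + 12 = (v - 3)*(v^2 + 3*v - 4) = (v - 3)*(v - 1)*(v + 4)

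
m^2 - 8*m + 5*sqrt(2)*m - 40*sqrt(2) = (m - 8)*(m + 5*sqrt(2))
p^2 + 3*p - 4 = (p - 1)*(p + 4)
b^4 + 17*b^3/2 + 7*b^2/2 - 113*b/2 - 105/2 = (b - 5/2)*(b + 1)*(b + 3)*(b + 7)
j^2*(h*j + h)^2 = h^2*j^4 + 2*h^2*j^3 + h^2*j^2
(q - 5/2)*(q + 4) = q^2 + 3*q/2 - 10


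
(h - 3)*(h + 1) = h^2 - 2*h - 3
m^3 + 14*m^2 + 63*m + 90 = (m + 3)*(m + 5)*(m + 6)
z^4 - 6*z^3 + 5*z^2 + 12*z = z*(z - 4)*(z - 3)*(z + 1)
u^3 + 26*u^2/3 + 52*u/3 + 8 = (u + 2/3)*(u + 2)*(u + 6)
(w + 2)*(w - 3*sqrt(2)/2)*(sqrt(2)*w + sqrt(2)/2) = sqrt(2)*w^3 - 3*w^2 + 5*sqrt(2)*w^2/2 - 15*w/2 + sqrt(2)*w - 3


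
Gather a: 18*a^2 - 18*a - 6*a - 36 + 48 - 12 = 18*a^2 - 24*a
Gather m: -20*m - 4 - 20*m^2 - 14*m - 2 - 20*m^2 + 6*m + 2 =-40*m^2 - 28*m - 4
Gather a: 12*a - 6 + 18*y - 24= 12*a + 18*y - 30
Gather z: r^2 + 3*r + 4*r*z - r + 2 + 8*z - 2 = r^2 + 2*r + z*(4*r + 8)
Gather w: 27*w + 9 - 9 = 27*w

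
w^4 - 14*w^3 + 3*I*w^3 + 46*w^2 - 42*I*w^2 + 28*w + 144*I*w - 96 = (w - 8)*(w - 6)*(w + I)*(w + 2*I)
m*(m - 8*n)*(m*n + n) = m^3*n - 8*m^2*n^2 + m^2*n - 8*m*n^2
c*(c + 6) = c^2 + 6*c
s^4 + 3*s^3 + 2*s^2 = s^2*(s + 1)*(s + 2)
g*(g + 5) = g^2 + 5*g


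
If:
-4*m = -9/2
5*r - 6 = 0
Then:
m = 9/8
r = 6/5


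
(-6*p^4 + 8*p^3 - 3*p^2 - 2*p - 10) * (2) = -12*p^4 + 16*p^3 - 6*p^2 - 4*p - 20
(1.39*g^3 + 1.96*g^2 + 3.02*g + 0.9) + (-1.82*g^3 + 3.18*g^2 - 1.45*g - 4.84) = -0.43*g^3 + 5.14*g^2 + 1.57*g - 3.94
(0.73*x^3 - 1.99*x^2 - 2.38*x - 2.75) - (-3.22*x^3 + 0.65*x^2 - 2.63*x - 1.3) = 3.95*x^3 - 2.64*x^2 + 0.25*x - 1.45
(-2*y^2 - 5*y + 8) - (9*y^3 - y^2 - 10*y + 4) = -9*y^3 - y^2 + 5*y + 4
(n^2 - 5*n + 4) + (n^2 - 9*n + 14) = 2*n^2 - 14*n + 18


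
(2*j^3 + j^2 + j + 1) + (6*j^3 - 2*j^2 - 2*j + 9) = 8*j^3 - j^2 - j + 10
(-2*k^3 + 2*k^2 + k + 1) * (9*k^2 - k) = -18*k^5 + 20*k^4 + 7*k^3 + 8*k^2 - k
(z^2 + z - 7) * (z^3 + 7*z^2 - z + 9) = z^5 + 8*z^4 - z^3 - 41*z^2 + 16*z - 63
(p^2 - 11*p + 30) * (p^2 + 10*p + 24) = p^4 - p^3 - 56*p^2 + 36*p + 720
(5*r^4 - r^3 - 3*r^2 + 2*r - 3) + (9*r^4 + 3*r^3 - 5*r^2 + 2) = 14*r^4 + 2*r^3 - 8*r^2 + 2*r - 1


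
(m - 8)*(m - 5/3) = m^2 - 29*m/3 + 40/3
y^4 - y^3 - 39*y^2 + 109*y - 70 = (y - 5)*(y - 2)*(y - 1)*(y + 7)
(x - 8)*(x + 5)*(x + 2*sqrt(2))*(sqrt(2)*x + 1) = sqrt(2)*x^4 - 3*sqrt(2)*x^3 + 5*x^3 - 38*sqrt(2)*x^2 - 15*x^2 - 200*x - 6*sqrt(2)*x - 80*sqrt(2)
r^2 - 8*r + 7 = (r - 7)*(r - 1)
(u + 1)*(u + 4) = u^2 + 5*u + 4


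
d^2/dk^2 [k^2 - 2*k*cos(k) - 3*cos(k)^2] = 2*k*cos(k) - 12*sin(k)^2 + 4*sin(k) + 8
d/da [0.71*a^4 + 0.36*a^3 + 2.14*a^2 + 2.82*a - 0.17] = 2.84*a^3 + 1.08*a^2 + 4.28*a + 2.82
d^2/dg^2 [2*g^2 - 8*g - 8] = 4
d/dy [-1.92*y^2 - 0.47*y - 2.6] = -3.84*y - 0.47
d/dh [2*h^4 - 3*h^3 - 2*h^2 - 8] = h*(8*h^2 - 9*h - 4)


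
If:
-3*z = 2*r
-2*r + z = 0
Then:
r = 0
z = 0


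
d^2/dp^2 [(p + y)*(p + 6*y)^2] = 6*p + 26*y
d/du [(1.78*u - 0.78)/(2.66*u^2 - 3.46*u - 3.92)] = (-4.7348*u^2 + 4.1496*u - 9.6764)/(7.0756*u^4 - 18.4072*u^3 - 8.8828*u^2 + 27.1264*u + 15.3664)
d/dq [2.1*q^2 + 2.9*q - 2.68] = 4.2*q + 2.9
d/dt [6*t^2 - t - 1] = 12*t - 1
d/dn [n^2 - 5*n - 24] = 2*n - 5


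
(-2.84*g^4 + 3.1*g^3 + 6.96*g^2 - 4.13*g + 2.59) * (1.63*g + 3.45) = -4.6292*g^5 - 4.745*g^4 + 22.0398*g^3 + 17.2801*g^2 - 10.0268*g + 8.9355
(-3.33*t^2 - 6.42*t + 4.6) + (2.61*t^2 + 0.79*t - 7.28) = -0.72*t^2 - 5.63*t - 2.68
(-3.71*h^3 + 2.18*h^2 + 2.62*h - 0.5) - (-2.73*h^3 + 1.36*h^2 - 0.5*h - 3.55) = -0.98*h^3 + 0.82*h^2 + 3.12*h + 3.05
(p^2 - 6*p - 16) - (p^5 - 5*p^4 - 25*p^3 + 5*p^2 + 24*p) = -p^5 + 5*p^4 + 25*p^3 - 4*p^2 - 30*p - 16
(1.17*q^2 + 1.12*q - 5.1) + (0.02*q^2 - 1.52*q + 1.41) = 1.19*q^2 - 0.4*q - 3.69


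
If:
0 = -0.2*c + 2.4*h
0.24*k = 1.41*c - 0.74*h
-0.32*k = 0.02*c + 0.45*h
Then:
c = 0.00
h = 0.00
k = 0.00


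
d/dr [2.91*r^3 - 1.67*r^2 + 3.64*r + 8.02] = 8.73*r^2 - 3.34*r + 3.64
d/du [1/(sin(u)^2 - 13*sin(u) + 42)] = (13 - 2*sin(u))*cos(u)/(sin(u)^2 - 13*sin(u) + 42)^2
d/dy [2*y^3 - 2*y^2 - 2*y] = 6*y^2 - 4*y - 2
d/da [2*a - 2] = 2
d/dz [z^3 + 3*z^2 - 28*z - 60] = 3*z^2 + 6*z - 28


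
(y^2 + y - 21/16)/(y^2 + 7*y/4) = (y - 3/4)/y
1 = 1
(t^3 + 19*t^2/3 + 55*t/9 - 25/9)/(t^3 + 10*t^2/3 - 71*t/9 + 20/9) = (3*t + 5)/(3*t - 4)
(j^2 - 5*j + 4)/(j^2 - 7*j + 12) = (j - 1)/(j - 3)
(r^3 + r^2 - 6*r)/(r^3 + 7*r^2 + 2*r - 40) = r*(r + 3)/(r^2 + 9*r + 20)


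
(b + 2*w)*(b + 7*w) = b^2 + 9*b*w + 14*w^2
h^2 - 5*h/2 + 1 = (h - 2)*(h - 1/2)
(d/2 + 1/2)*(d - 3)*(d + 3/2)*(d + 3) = d^4/2 + 5*d^3/4 - 15*d^2/4 - 45*d/4 - 27/4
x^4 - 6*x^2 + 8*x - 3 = (x - 1)^3*(x + 3)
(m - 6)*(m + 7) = m^2 + m - 42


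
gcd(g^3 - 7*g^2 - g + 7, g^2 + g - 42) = 1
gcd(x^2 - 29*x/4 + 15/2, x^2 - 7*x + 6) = x - 6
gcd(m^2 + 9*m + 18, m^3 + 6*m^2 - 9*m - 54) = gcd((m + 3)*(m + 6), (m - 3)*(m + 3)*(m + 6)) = m^2 + 9*m + 18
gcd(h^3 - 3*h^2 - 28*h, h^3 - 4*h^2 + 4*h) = h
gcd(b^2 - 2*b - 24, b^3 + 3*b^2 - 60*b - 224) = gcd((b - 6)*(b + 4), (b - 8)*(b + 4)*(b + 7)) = b + 4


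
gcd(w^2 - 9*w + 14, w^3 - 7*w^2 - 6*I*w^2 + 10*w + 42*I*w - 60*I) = w - 2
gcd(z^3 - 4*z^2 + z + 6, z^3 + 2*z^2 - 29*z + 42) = z^2 - 5*z + 6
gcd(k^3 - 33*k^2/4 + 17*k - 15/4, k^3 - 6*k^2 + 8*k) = 1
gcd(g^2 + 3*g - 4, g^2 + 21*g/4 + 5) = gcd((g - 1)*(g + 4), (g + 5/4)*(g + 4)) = g + 4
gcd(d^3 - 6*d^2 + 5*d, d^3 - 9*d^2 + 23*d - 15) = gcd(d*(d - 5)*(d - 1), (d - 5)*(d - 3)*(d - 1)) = d^2 - 6*d + 5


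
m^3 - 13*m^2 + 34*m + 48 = (m - 8)*(m - 6)*(m + 1)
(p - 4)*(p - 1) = p^2 - 5*p + 4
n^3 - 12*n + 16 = (n - 2)^2*(n + 4)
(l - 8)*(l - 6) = l^2 - 14*l + 48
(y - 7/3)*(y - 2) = y^2 - 13*y/3 + 14/3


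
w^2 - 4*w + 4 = (w - 2)^2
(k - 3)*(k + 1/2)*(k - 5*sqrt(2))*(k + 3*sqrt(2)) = k^4 - 2*sqrt(2)*k^3 - 5*k^3/2 - 63*k^2/2 + 5*sqrt(2)*k^2 + 3*sqrt(2)*k + 75*k + 45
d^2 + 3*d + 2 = (d + 1)*(d + 2)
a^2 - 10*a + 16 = (a - 8)*(a - 2)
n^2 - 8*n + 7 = (n - 7)*(n - 1)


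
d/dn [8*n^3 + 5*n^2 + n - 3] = 24*n^2 + 10*n + 1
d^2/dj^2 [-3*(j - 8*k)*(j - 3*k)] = -6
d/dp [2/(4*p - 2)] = -2/(2*p - 1)^2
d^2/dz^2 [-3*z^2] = -6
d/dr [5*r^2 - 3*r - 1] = 10*r - 3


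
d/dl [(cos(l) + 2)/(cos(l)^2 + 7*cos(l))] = (sin(l) + 14*sin(l)/cos(l)^2 + 4*tan(l))/(cos(l) + 7)^2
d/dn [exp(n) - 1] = exp(n)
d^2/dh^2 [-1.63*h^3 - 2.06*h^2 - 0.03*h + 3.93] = -9.78*h - 4.12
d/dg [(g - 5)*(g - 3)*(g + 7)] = 3*g^2 - 2*g - 41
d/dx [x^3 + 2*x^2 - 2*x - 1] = 3*x^2 + 4*x - 2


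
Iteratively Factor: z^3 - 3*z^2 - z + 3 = (z - 1)*(z^2 - 2*z - 3) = (z - 1)*(z + 1)*(z - 3)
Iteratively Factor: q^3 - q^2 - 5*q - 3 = (q - 3)*(q^2 + 2*q + 1) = (q - 3)*(q + 1)*(q + 1)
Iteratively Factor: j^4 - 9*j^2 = (j)*(j^3 - 9*j) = j*(j + 3)*(j^2 - 3*j) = j*(j - 3)*(j + 3)*(j)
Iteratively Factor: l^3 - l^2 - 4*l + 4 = (l - 1)*(l^2 - 4) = (l - 1)*(l + 2)*(l - 2)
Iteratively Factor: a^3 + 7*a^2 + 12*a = (a + 4)*(a^2 + 3*a) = a*(a + 4)*(a + 3)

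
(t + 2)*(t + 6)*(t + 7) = t^3 + 15*t^2 + 68*t + 84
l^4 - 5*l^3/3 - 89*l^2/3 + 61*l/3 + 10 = (l - 6)*(l - 1)*(l + 1/3)*(l + 5)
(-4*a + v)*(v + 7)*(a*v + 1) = -4*a^2*v^2 - 28*a^2*v + a*v^3 + 7*a*v^2 - 4*a*v - 28*a + v^2 + 7*v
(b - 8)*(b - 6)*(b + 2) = b^3 - 12*b^2 + 20*b + 96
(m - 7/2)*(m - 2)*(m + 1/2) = m^3 - 5*m^2 + 17*m/4 + 7/2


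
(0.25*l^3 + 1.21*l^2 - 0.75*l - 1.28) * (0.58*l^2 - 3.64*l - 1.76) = 0.145*l^5 - 0.2082*l^4 - 5.2794*l^3 - 0.142*l^2 + 5.9792*l + 2.2528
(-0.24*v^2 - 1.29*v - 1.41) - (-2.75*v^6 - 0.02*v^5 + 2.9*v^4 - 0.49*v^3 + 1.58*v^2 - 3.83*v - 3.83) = 2.75*v^6 + 0.02*v^5 - 2.9*v^4 + 0.49*v^3 - 1.82*v^2 + 2.54*v + 2.42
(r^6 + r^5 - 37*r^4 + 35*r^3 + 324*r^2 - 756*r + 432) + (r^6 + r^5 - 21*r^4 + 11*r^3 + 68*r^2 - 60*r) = 2*r^6 + 2*r^5 - 58*r^4 + 46*r^3 + 392*r^2 - 816*r + 432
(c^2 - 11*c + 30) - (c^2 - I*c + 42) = -11*c + I*c - 12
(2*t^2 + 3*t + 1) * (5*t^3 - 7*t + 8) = 10*t^5 + 15*t^4 - 9*t^3 - 5*t^2 + 17*t + 8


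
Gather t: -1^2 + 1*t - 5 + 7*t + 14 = 8*t + 8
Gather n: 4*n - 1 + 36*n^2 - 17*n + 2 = 36*n^2 - 13*n + 1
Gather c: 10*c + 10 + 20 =10*c + 30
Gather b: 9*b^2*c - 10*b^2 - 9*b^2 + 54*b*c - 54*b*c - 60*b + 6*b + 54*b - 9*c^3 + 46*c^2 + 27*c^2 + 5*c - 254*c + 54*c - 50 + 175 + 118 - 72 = b^2*(9*c - 19) - 9*c^3 + 73*c^2 - 195*c + 171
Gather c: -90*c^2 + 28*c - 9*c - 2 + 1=-90*c^2 + 19*c - 1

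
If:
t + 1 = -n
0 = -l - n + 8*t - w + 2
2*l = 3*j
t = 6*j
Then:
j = 2*w/105 - 2/35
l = w/35 - 3/35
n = -4*w/35 - 23/35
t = 4*w/35 - 12/35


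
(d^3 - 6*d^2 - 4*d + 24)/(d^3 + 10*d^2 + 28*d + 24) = (d^2 - 8*d + 12)/(d^2 + 8*d + 12)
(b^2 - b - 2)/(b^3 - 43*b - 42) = (b - 2)/(b^2 - b - 42)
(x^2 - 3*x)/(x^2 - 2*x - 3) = x/(x + 1)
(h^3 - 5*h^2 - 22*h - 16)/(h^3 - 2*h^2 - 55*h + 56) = (h^2 + 3*h + 2)/(h^2 + 6*h - 7)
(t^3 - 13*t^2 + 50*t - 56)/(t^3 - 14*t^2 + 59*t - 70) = (t - 4)/(t - 5)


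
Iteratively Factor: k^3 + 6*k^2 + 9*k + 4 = (k + 4)*(k^2 + 2*k + 1) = (k + 1)*(k + 4)*(k + 1)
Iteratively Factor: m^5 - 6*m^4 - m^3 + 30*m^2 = (m)*(m^4 - 6*m^3 - m^2 + 30*m) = m^2*(m^3 - 6*m^2 - m + 30) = m^2*(m - 3)*(m^2 - 3*m - 10) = m^2*(m - 3)*(m + 2)*(m - 5)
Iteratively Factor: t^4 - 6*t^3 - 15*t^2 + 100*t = (t - 5)*(t^3 - t^2 - 20*t) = (t - 5)^2*(t^2 + 4*t) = (t - 5)^2*(t + 4)*(t)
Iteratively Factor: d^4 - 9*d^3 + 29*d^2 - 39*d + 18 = (d - 1)*(d^3 - 8*d^2 + 21*d - 18) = (d - 3)*(d - 1)*(d^2 - 5*d + 6) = (d - 3)*(d - 2)*(d - 1)*(d - 3)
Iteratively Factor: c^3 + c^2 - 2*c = (c - 1)*(c^2 + 2*c) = (c - 1)*(c + 2)*(c)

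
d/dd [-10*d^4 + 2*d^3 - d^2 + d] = -40*d^3 + 6*d^2 - 2*d + 1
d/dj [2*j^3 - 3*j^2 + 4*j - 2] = 6*j^2 - 6*j + 4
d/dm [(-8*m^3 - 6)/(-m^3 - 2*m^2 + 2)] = 2*m*(8*m^3 - 33*m - 12)/(m^6 + 4*m^5 + 4*m^4 - 4*m^3 - 8*m^2 + 4)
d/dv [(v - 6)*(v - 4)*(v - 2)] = 3*v^2 - 24*v + 44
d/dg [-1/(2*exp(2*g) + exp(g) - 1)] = (4*exp(g) + 1)*exp(g)/(2*exp(2*g) + exp(g) - 1)^2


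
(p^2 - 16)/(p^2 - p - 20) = (p - 4)/(p - 5)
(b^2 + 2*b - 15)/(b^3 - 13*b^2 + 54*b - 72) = (b + 5)/(b^2 - 10*b + 24)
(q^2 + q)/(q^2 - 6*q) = (q + 1)/(q - 6)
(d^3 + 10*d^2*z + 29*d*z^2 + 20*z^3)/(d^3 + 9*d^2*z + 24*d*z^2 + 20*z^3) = (d^2 + 5*d*z + 4*z^2)/(d^2 + 4*d*z + 4*z^2)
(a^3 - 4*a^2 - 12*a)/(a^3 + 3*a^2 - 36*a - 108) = a*(a + 2)/(a^2 + 9*a + 18)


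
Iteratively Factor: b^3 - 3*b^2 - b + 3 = (b - 3)*(b^2 - 1) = (b - 3)*(b - 1)*(b + 1)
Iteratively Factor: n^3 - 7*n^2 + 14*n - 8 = (n - 2)*(n^2 - 5*n + 4) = (n - 2)*(n - 1)*(n - 4)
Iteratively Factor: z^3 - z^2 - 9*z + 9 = (z - 1)*(z^2 - 9) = (z - 1)*(z + 3)*(z - 3)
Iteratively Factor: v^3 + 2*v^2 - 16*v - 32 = (v - 4)*(v^2 + 6*v + 8) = (v - 4)*(v + 2)*(v + 4)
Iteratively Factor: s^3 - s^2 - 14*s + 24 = (s - 3)*(s^2 + 2*s - 8) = (s - 3)*(s + 4)*(s - 2)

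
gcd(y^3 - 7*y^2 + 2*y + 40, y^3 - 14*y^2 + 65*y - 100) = y^2 - 9*y + 20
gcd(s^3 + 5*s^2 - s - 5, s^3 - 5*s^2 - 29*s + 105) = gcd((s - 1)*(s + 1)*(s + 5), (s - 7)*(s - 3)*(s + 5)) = s + 5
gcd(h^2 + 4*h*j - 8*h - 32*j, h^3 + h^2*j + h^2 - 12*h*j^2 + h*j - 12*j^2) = h + 4*j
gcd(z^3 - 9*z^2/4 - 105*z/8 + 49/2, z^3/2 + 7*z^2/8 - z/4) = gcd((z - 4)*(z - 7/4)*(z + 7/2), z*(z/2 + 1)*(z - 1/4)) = 1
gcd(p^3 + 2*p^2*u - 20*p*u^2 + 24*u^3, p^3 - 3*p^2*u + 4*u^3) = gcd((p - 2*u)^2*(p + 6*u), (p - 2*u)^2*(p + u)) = p^2 - 4*p*u + 4*u^2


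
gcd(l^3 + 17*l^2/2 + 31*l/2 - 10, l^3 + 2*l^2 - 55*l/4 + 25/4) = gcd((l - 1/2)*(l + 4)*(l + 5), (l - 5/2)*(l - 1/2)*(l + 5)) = l^2 + 9*l/2 - 5/2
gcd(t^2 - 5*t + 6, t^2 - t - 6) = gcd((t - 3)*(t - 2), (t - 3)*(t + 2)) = t - 3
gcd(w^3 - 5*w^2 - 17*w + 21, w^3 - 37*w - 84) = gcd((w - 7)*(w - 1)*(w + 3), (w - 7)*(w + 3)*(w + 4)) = w^2 - 4*w - 21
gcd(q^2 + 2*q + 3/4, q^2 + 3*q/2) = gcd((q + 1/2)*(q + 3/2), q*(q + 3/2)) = q + 3/2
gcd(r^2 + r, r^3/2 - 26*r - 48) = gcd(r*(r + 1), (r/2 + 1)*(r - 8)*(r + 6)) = 1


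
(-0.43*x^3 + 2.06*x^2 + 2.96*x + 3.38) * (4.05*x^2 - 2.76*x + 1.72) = -1.7415*x^5 + 9.5298*x^4 + 5.5628*x^3 + 9.0626*x^2 - 4.2376*x + 5.8136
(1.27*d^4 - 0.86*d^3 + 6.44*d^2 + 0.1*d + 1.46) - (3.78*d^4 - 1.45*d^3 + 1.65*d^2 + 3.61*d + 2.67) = -2.51*d^4 + 0.59*d^3 + 4.79*d^2 - 3.51*d - 1.21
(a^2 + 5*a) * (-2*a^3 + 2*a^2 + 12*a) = -2*a^5 - 8*a^4 + 22*a^3 + 60*a^2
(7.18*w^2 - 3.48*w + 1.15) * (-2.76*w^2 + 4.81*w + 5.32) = -19.8168*w^4 + 44.1406*w^3 + 18.2848*w^2 - 12.9821*w + 6.118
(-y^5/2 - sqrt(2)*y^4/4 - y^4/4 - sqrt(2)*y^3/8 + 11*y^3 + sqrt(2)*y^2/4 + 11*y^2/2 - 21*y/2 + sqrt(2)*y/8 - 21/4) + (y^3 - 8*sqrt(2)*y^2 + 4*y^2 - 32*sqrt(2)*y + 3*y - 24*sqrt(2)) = -y^5/2 - sqrt(2)*y^4/4 - y^4/4 - sqrt(2)*y^3/8 + 12*y^3 - 31*sqrt(2)*y^2/4 + 19*y^2/2 - 255*sqrt(2)*y/8 - 15*y/2 - 24*sqrt(2) - 21/4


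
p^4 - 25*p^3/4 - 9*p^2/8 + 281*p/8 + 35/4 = (p - 5)*(p - 7/2)*(p + 1/4)*(p + 2)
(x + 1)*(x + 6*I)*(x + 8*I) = x^3 + x^2 + 14*I*x^2 - 48*x + 14*I*x - 48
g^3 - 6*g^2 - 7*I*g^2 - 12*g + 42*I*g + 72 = (g - 6)*(g - 4*I)*(g - 3*I)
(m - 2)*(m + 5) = m^2 + 3*m - 10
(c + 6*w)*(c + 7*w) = c^2 + 13*c*w + 42*w^2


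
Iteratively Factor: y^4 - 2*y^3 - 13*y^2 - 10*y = (y + 2)*(y^3 - 4*y^2 - 5*y) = (y - 5)*(y + 2)*(y^2 + y) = (y - 5)*(y + 1)*(y + 2)*(y)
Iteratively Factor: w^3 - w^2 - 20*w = (w)*(w^2 - w - 20) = w*(w - 5)*(w + 4)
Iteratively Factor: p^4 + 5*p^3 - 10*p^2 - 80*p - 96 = (p + 3)*(p^3 + 2*p^2 - 16*p - 32) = (p + 3)*(p + 4)*(p^2 - 2*p - 8) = (p - 4)*(p + 3)*(p + 4)*(p + 2)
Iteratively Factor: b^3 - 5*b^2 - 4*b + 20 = (b + 2)*(b^2 - 7*b + 10) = (b - 5)*(b + 2)*(b - 2)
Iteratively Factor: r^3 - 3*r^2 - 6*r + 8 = (r - 1)*(r^2 - 2*r - 8) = (r - 4)*(r - 1)*(r + 2)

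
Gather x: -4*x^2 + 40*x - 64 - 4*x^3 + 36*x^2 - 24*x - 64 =-4*x^3 + 32*x^2 + 16*x - 128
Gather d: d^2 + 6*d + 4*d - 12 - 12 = d^2 + 10*d - 24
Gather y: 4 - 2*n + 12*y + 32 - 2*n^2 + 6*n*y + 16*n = -2*n^2 + 14*n + y*(6*n + 12) + 36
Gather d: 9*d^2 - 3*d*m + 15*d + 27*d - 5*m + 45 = 9*d^2 + d*(42 - 3*m) - 5*m + 45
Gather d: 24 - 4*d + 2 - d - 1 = 25 - 5*d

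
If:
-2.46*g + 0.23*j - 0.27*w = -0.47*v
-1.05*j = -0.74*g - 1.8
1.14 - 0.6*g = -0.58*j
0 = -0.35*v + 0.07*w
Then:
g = 11.16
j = 9.58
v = -28.69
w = -143.47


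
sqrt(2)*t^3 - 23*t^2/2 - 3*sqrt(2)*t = t*(t - 6*sqrt(2))*(sqrt(2)*t + 1/2)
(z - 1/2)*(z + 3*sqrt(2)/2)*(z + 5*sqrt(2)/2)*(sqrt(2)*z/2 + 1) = sqrt(2)*z^4/2 - sqrt(2)*z^3/4 + 5*z^3 - 5*z^2/2 + 31*sqrt(2)*z^2/4 - 31*sqrt(2)*z/8 + 15*z/2 - 15/4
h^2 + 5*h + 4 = (h + 1)*(h + 4)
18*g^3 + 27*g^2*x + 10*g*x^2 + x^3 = (g + x)*(3*g + x)*(6*g + x)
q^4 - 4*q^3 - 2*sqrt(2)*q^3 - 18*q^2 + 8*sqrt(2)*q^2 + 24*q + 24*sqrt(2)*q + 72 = (q - 6)*(q + 2)*(q - 3*sqrt(2))*(q + sqrt(2))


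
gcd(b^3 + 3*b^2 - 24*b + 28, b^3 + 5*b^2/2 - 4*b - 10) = b - 2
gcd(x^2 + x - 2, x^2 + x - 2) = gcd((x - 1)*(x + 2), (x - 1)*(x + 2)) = x^2 + x - 2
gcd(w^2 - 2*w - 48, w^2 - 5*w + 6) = 1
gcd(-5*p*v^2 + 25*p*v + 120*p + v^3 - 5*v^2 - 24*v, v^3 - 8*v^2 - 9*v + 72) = v^2 - 5*v - 24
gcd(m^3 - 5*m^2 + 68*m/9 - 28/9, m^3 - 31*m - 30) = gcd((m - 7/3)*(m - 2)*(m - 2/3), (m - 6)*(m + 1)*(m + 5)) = 1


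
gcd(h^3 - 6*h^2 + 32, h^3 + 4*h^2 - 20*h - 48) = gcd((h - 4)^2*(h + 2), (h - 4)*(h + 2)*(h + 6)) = h^2 - 2*h - 8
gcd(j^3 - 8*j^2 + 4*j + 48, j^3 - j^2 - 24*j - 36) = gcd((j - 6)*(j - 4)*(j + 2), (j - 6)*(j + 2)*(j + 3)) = j^2 - 4*j - 12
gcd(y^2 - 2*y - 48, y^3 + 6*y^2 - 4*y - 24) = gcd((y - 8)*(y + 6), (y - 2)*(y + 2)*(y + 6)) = y + 6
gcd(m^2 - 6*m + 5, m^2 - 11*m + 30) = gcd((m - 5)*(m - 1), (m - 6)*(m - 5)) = m - 5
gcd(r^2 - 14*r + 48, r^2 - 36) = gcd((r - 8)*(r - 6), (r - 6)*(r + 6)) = r - 6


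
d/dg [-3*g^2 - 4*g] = -6*g - 4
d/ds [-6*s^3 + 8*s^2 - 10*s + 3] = -18*s^2 + 16*s - 10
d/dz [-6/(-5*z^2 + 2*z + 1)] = 12*(1 - 5*z)/(-5*z^2 + 2*z + 1)^2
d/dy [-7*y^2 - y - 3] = -14*y - 1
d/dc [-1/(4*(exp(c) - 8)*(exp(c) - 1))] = (2*exp(c) - 9)/(16*(exp(c) - 8)^2*sinh(c/2)^2)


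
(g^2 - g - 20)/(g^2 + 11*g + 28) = (g - 5)/(g + 7)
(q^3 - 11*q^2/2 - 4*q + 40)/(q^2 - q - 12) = (q^2 - 3*q/2 - 10)/(q + 3)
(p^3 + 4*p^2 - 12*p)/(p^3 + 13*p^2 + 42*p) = (p - 2)/(p + 7)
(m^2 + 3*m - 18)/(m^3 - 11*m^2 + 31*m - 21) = (m + 6)/(m^2 - 8*m + 7)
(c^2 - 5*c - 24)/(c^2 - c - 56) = (c + 3)/(c + 7)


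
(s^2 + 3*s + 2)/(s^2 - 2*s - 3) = (s + 2)/(s - 3)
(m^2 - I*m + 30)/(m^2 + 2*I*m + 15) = (m - 6*I)/(m - 3*I)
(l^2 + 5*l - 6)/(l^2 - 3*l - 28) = (-l^2 - 5*l + 6)/(-l^2 + 3*l + 28)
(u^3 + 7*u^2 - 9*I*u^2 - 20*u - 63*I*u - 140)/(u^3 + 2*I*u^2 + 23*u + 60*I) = (u^2 + u*(7 - 4*I) - 28*I)/(u^2 + 7*I*u - 12)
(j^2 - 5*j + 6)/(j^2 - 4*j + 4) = (j - 3)/(j - 2)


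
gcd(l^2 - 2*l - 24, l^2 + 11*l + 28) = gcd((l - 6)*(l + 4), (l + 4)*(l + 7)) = l + 4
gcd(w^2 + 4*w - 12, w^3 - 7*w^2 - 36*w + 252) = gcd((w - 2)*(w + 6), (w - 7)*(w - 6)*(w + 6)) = w + 6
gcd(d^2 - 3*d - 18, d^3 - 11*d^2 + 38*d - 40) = 1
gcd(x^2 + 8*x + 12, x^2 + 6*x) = x + 6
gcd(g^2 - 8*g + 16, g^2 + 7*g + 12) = 1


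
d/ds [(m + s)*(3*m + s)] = 4*m + 2*s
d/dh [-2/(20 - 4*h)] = -1/(2*(h - 5)^2)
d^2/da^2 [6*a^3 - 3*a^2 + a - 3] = 36*a - 6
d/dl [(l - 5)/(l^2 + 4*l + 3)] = (l^2 + 4*l - 2*(l - 5)*(l + 2) + 3)/(l^2 + 4*l + 3)^2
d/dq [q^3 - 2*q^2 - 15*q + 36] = 3*q^2 - 4*q - 15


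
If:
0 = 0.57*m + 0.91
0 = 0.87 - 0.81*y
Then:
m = -1.60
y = 1.07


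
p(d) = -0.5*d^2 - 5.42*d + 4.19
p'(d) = -1.0*d - 5.42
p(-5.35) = 18.88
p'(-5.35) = -0.07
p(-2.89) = 15.68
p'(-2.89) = -2.53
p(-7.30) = 17.11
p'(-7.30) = 1.88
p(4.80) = -33.35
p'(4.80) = -10.22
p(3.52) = -21.08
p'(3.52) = -8.94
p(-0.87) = 8.53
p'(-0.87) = -4.55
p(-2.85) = 15.58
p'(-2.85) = -2.57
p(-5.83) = 18.79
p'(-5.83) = 0.41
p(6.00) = -46.33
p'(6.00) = -11.42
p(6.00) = -46.33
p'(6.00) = -11.42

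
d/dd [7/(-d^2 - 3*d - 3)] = 7*(2*d + 3)/(d^2 + 3*d + 3)^2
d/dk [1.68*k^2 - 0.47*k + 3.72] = 3.36*k - 0.47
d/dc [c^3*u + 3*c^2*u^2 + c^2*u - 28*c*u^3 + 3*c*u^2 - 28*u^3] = u*(3*c^2 + 6*c*u + 2*c - 28*u^2 + 3*u)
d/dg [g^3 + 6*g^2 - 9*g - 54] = 3*g^2 + 12*g - 9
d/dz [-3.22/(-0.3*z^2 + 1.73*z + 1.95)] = (5.5706 - 1.932*z)/(-0.3*z^2 + 1.73*z + 1.95)^2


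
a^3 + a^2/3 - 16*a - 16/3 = (a - 4)*(a + 1/3)*(a + 4)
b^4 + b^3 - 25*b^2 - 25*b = b*(b - 5)*(b + 1)*(b + 5)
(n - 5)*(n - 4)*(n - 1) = n^3 - 10*n^2 + 29*n - 20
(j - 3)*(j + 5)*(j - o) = j^3 - j^2*o + 2*j^2 - 2*j*o - 15*j + 15*o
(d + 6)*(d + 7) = d^2 + 13*d + 42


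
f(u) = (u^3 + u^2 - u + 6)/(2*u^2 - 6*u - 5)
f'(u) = (6 - 4*u)*(u^3 + u^2 - u + 6)/(2*u^2 - 6*u - 5)^2 + (3*u^2 + 2*u - 1)/(2*u^2 - 6*u - 5)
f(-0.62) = -13.24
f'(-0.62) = 221.68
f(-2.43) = -0.00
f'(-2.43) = 0.55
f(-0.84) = 4.79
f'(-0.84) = 30.51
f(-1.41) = 0.89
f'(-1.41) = 1.68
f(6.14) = 8.02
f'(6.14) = -0.73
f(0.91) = -0.76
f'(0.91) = -0.17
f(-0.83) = 5.12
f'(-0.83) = 34.68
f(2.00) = -1.78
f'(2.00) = -2.06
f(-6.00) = -1.63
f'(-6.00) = 0.45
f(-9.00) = -3.00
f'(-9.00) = 0.46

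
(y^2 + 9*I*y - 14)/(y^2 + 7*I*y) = (y + 2*I)/y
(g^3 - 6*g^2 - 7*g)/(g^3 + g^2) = (g - 7)/g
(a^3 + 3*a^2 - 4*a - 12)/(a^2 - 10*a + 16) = (a^2 + 5*a + 6)/(a - 8)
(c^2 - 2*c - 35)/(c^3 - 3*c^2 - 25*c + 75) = (c - 7)/(c^2 - 8*c + 15)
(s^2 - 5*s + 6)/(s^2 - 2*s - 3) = (s - 2)/(s + 1)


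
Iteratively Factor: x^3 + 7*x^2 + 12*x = (x)*(x^2 + 7*x + 12) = x*(x + 4)*(x + 3)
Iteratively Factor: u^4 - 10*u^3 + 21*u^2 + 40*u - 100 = (u - 5)*(u^3 - 5*u^2 - 4*u + 20) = (u - 5)*(u - 2)*(u^2 - 3*u - 10) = (u - 5)*(u - 2)*(u + 2)*(u - 5)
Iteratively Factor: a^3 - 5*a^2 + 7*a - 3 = (a - 1)*(a^2 - 4*a + 3) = (a - 3)*(a - 1)*(a - 1)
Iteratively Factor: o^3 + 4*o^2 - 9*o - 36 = (o + 4)*(o^2 - 9) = (o - 3)*(o + 4)*(o + 3)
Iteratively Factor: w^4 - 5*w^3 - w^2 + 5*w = (w + 1)*(w^3 - 6*w^2 + 5*w) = (w - 5)*(w + 1)*(w^2 - w) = (w - 5)*(w - 1)*(w + 1)*(w)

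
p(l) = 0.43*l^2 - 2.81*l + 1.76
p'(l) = 0.86*l - 2.81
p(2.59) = -2.63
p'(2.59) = -0.58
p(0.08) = 1.54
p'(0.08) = -2.74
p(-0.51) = 3.30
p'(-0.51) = -3.25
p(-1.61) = 7.40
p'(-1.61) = -4.19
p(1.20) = -0.99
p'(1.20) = -1.78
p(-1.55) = 7.15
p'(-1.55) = -4.14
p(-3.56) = 17.21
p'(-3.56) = -5.87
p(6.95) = 3.00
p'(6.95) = 3.17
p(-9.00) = 61.88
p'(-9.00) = -10.55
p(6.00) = 0.38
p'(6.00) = 2.35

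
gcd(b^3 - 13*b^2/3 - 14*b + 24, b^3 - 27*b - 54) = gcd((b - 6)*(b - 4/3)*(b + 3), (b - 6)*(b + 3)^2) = b^2 - 3*b - 18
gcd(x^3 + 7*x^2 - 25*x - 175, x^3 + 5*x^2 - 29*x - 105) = x^2 + 2*x - 35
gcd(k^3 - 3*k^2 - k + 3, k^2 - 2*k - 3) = k^2 - 2*k - 3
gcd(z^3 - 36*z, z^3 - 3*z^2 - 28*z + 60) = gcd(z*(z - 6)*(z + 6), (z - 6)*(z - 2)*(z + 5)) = z - 6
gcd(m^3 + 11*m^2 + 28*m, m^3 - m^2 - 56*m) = m^2 + 7*m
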